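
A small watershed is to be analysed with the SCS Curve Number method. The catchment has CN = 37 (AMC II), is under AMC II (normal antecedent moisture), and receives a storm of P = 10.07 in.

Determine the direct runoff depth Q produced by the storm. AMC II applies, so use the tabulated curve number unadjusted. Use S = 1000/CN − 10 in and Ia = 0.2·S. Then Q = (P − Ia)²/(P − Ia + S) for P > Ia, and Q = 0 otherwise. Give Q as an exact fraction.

Q = 608066281/324338300 in ≈ 1.875 in

AMC II — tabulated CN = 37 applies directly.
Retention S: 1000/CN − 10 with CN=37.000 → S = 630/37 ≈ 17.027 in
Ia = 0.2·(630/37) = 126/37 in ≈ 3.405 in
Since P=10.070 > Ia=3.405: effective rainfall P−Ia = 24659/3700 in
Runoff Q = (P−Ia)²/(P−Ia+S) = (6.665)²/(6.665+17.027) = 608066281/324338300 ≈ 1.875 in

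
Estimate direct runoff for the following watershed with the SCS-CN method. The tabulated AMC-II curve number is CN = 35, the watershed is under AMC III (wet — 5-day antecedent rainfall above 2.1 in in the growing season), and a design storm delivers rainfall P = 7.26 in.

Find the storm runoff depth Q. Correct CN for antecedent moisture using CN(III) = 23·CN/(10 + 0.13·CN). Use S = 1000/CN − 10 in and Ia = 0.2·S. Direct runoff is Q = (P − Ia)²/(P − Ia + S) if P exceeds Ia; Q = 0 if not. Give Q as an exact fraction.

Adjust CN=35 to AMC III: 23·35/(10 + 0.13·35) → 805 ÷ (291/20) = 16100/291 ≈ 55.326
Max retention: S = 1000/(16100/291) − 10 = 1300/161 in (≈ 8.075 in)
Ia = 0.2S: 0.2·8.075 = 1.615 in (exactly 260/161)
Excess rainfall: 7.260 − 1.615 = 5.645 in; P > Ia so Q > 0
Runoff Q = (P−Ia)²/(P−Ia+S) = (5.645)²/(5.645+8.075) = 2065066249/889066150 ≈ 2.323 in

Q = 2065066249/889066150 in ≈ 2.323 in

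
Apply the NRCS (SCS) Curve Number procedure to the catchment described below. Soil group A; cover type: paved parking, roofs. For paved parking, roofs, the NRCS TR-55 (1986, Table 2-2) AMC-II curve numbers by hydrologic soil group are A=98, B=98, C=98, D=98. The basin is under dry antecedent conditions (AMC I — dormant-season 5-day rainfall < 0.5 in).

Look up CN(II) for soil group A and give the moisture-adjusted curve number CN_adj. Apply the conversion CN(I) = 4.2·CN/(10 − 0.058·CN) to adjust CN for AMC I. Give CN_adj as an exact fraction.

NRCS table: paved parking, roofs, soil group A → CN(II) = 98
Dry (AMC I): CN(I) = 4.2·98/(10 − 0.058·98) = (2058/5)/(1079/250) = 102900/1079 ≈ 95.366

CN_adj = 102900/1079 ≈ 95.366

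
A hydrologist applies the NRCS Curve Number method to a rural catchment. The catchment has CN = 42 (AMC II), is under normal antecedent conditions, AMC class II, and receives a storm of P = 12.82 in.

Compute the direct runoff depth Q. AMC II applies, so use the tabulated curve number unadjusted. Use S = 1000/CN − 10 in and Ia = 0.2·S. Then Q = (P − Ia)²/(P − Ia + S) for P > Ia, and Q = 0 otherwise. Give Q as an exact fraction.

Q = 111534721/26314050 in ≈ 4.239 in

AMC II — tabulated CN = 42 applies directly.
Retention S: 1000/CN − 10 with CN=42.000 → S = 290/21 ≈ 13.810 in
Initial abstraction Ia = S/5 = (290/21)/5 = 58/21 ≈ 2.762 in
Excess rainfall: 12.820 − 2.762 = 10.058 in; P > Ia so Q > 0
Runoff Q = (P−Ia)²/(P−Ia+S) = (10.058)²/(10.058+13.810) = 111534721/26314050 ≈ 4.239 in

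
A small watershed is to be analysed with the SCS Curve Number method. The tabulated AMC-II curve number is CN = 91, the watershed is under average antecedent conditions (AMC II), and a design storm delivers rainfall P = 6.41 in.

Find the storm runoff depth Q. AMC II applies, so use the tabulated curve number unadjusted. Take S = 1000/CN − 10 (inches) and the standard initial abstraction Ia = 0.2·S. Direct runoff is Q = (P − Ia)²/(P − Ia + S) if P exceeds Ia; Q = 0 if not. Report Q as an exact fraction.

AMC II — tabulated CN = 91 applies directly.
Max retention: S = 1000/91 − 10 = 90/91 in (≈ 0.989 in)
Initial abstraction Ia = S/5 = (90/91)/5 = 18/91 ≈ 0.198 in
Excess rainfall: 6.410 − 0.198 = 6.212 in; P > Ia so Q > 0
Q = (56531/9100)²/((56531/9100) + 90/91) = (3195753961/82810000)/(65531/9100) = 3195753961/596332100 in ≈ 5.359 in

Q = 3195753961/596332100 in ≈ 5.359 in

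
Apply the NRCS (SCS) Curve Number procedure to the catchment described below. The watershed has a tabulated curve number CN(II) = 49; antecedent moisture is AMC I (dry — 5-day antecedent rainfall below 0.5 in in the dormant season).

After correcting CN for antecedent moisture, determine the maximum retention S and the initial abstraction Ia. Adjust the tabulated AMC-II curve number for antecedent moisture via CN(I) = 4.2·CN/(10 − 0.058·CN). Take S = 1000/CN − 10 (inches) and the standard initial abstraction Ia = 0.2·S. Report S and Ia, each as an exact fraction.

S = 8500/343 in ≈ 24.781 in; Ia = 1700/343 in ≈ 4.956 in

CN(I) from CN(II)=49: (4.2·49)/(10 − 0.058·49) = 34300/1193 ≈ 28.751
S = 1000/(34300/1193) − 10 = 8500/343 in ≈ 24.781 in
Initial abstraction Ia = S/5 = (8500/343)/5 = 1700/343 ≈ 4.956 in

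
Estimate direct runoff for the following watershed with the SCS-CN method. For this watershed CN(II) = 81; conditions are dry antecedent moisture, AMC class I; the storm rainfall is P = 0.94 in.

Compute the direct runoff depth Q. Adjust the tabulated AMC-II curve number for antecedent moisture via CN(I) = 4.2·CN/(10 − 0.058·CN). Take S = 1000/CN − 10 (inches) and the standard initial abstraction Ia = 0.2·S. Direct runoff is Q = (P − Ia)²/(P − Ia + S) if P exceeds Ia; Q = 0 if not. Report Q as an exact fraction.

CN(I) from CN(II)=81: (4.2·81)/(10 − 0.058·81) = 170100/2651 ≈ 64.164
Max retention: S = 1000/(170100/2651) − 10 = 9500/1701 in (≈ 5.585 in)
Ia = 0.2·(9500/1701) = 1900/1701 in ≈ 1.117 in
P = 0.940 ≤ Ia = 1.117 in: entire storm abstracted, Q = 0.

Q = 0 in ≈ 0.000 in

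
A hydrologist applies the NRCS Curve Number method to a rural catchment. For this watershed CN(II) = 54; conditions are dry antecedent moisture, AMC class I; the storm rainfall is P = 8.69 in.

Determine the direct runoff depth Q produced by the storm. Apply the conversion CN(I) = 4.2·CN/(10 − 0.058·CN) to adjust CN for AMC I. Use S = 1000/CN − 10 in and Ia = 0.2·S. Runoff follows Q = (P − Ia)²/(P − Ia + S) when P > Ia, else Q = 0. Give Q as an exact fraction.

Q = 69023374729/80101394100 in ≈ 0.862 in

Adjust CN=54 to AMC I: 4.2·54/(10 − 0.058·54) → (1134/5) ÷ (1717/250) = 56700/1717 ≈ 33.023
Retention S: 1000/CN − 10 with CN=33.023 → S = 11500/567 ≈ 20.282 in
Initial abstraction Ia = S/5 = (11500/567)/5 = 2300/567 ≈ 4.056 in
P − Ia = 8.690 − 4.056 = 262723/56700 ≈ 4.634 in (> 0, runoff occurs)
Runoff Q = (P−Ia)²/(P−Ia+S) = (4.634)²/(4.634+20.282) = 69023374729/80101394100 ≈ 0.862 in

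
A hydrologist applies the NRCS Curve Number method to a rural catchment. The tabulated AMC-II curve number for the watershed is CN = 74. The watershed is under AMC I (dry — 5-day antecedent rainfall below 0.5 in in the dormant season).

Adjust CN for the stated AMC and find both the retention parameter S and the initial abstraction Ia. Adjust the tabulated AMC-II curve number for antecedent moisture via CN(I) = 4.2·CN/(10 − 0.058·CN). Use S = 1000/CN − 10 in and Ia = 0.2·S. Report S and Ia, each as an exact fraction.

Dry (AMC I): CN(I) = 4.2·74/(10 − 0.058·74) = (1554/5)/(1427/250) = 77700/1427 ≈ 54.450
Max retention: S = 1000/(77700/1427) − 10 = 6500/777 in (≈ 8.366 in)
Ia = 0.2·(6500/777) = 1300/777 in ≈ 1.673 in

S = 6500/777 in ≈ 8.366 in; Ia = 1300/777 in ≈ 1.673 in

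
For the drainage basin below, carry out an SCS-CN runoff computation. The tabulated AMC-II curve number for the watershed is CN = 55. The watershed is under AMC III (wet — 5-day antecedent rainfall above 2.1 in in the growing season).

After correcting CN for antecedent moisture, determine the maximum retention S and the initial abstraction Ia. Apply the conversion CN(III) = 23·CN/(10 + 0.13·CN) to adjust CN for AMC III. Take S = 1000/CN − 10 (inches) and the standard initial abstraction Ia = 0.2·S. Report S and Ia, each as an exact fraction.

Wet (AMC III): CN(III) = 23·55/(10 + 0.13·55) = 1265/(343/20) = 25300/343 ≈ 73.761
Max retention: S = 1000/(25300/343) − 10 = 900/253 in (≈ 3.557 in)
Initial abstraction Ia = S/5 = (900/253)/5 = 180/253 ≈ 0.711 in

S = 900/253 in ≈ 3.557 in; Ia = 180/253 in ≈ 0.711 in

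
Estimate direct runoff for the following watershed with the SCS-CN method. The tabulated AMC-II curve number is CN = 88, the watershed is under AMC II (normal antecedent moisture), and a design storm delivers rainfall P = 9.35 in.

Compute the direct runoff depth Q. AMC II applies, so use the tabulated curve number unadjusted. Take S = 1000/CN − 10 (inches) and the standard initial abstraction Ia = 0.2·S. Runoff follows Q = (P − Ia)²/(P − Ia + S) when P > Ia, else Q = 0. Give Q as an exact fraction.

AMC II — tabulated CN = 88 applies directly.
S = 1000/88 − 10 = 15/11 in ≈ 1.364 in
Ia = 0.2·(15/11) = 3/11 in ≈ 0.273 in
Since P=9.350 > Ia=0.273: effective rainfall P−Ia = 1997/220 in
Runoff Q = (P−Ia)²/(P−Ia+S) = (9.077)²/(9.077+1.364) = 3988009/505340 ≈ 7.892 in

Q = 3988009/505340 in ≈ 7.892 in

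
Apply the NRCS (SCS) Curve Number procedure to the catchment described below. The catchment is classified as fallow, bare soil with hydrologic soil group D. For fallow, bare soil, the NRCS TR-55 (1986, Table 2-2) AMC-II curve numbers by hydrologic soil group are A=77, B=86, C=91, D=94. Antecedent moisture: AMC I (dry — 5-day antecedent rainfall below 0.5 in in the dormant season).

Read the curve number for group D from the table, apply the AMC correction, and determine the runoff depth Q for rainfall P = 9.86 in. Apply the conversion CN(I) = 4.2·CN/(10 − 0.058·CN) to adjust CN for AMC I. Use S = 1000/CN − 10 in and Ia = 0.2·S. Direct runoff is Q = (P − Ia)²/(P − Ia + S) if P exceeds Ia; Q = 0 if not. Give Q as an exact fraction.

NRCS table: fallow, bare soil, soil group D → CN(II) = 94
CN(I) from CN(II)=94: (4.2·94)/(10 − 0.058·94) = 32900/379 ≈ 86.807
S = 1000/(32900/379) − 10 = 500/329 in ≈ 1.520 in
Initial abstraction Ia = S/5 = (500/329)/5 = 100/329 ≈ 0.304 in
Since P=9.860 > Ia=0.304: effective rainfall P−Ia = 157197/16450 in
Q: (157197/16450)² ÷ (182197/16450) = 24710896809/2997140650 in (≈ 8.245 in)

Q = 24710896809/2997140650 in ≈ 8.245 in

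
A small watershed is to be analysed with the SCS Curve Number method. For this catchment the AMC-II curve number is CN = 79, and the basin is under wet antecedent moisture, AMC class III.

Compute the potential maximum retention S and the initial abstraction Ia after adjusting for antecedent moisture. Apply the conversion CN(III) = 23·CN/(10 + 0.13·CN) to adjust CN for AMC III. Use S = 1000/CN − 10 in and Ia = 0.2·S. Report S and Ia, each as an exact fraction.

S = 2100/1817 in ≈ 1.156 in; Ia = 420/1817 in ≈ 0.231 in

Adjust CN=79 to AMC III: 23·79/(10 + 0.13·79) → 1817 ÷ (2027/100) = 181700/2027 ≈ 89.640
Max retention: S = 1000/(181700/2027) − 10 = 2100/1817 in (≈ 1.156 in)
Ia = 0.2S: 0.2·1.156 = 0.231 in (exactly 420/1817)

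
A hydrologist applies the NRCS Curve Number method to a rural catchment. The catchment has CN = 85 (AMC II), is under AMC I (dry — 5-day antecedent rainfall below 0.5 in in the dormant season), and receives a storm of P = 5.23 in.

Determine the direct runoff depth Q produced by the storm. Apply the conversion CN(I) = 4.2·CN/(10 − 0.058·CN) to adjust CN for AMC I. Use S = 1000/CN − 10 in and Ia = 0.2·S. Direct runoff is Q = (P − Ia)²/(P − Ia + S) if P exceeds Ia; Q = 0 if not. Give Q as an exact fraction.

CN(I) from CN(II)=85: (4.2·85)/(10 − 0.058·85) = 11900/169 ≈ 70.414
S = 1000/(11900/169) − 10 = 500/119 in ≈ 4.202 in
Ia = 0.2·(500/119) = 100/119 in ≈ 0.840 in
Excess rainfall: 5.230 − 0.840 = 4.390 in; P > Ia so Q > 0
Runoff Q = (P−Ia)²/(P−Ia+S) = (4.390)²/(4.390+4.202) = 2728704169/1216620300 ≈ 2.243 in

Q = 2728704169/1216620300 in ≈ 2.243 in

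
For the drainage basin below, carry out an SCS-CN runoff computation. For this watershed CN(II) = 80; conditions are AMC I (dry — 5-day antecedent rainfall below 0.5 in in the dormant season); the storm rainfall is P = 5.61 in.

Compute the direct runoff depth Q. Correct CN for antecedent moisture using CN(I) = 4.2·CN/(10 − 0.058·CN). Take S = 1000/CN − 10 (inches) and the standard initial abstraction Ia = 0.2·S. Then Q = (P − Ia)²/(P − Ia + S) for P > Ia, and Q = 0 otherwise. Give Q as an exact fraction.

Dry (AMC I): CN(I) = 4.2·80/(10 − 0.058·80) = 336/(134/25) = 4200/67 ≈ 62.687
Retention S: 1000/CN − 10 with CN=62.687 → S = 125/21 ≈ 5.952 in
Ia = 0.2S: 0.2·5.952 = 1.190 in (exactly 25/21)
Excess rainfall: 5.610 − 1.190 = 4.420 in; P > Ia so Q > 0
Runoff Q = (P−Ia)²/(P−Ia+S) = (4.420)²/(4.420+5.952) = 86136961/45740100 ≈ 1.883 in

Q = 86136961/45740100 in ≈ 1.883 in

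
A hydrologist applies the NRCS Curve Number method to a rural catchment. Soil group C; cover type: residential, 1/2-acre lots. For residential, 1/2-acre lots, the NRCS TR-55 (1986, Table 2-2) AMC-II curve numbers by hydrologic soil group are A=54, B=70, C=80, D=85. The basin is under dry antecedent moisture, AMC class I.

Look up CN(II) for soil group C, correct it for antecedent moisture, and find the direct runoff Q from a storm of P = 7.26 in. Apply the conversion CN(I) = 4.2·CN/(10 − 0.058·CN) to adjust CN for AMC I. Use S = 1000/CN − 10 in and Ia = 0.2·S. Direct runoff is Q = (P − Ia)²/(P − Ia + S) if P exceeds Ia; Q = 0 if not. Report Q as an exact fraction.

NRCS table: residential, 1/2-acre lots, soil group C → CN(II) = 80
Dry (AMC I): CN(I) = 4.2·80/(10 − 0.058·80) = 336/(134/25) = 4200/67 ≈ 62.687
Max retention: S = 1000/(4200/67) − 10 = 125/21 in (≈ 5.952 in)
Ia = 0.2S: 0.2·5.952 = 1.190 in (exactly 25/21)
Since P=7.260 > Ia=1.190: effective rainfall P−Ia = 6373/1050 in
Runoff Q = (P−Ia)²/(P−Ia+S) = (6.070)²/(6.070+5.952) = 40615129/13254150 ≈ 3.064 in

Q = 40615129/13254150 in ≈ 3.064 in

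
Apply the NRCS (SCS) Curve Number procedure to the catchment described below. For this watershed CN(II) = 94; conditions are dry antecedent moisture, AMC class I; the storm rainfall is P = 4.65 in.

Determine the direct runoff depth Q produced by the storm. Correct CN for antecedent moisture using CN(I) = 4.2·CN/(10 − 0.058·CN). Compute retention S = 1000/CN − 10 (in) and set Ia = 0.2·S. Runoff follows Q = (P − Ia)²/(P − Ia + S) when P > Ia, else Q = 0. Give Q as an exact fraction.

Adjust CN=94 to AMC I: 4.2·94/(10 − 0.058·94) → (1974/5) ÷ (1137/250) = 32900/379 ≈ 86.807
Max retention: S = 1000/(32900/379) − 10 = 500/329 in (≈ 1.520 in)
Ia = 0.2S: 0.2·1.520 = 0.304 in (exactly 100/329)
P − Ia = 4.650 − 0.304 = 28597/6580 ≈ 4.346 in (> 0, runoff occurs)
Runoff Q = (P−Ia)²/(P−Ia+S) = (4.346)²/(4.346+1.520) = 817788409/253968260 ≈ 3.220 in

Q = 817788409/253968260 in ≈ 3.220 in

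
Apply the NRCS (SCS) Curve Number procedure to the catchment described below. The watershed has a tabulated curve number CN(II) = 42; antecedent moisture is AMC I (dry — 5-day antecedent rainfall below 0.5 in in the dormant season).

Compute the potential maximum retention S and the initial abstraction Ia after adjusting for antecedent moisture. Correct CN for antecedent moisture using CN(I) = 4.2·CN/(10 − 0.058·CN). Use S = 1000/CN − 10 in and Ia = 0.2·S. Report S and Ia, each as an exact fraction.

S = 14500/441 in ≈ 32.880 in; Ia = 2900/441 in ≈ 6.576 in

CN(I) from CN(II)=42: (4.2·42)/(10 − 0.058·42) = 44100/1891 ≈ 23.321
Retention S: 1000/CN − 10 with CN=23.321 → S = 14500/441 ≈ 32.880 in
Ia = 0.2S: 0.2·32.880 = 6.576 in (exactly 2900/441)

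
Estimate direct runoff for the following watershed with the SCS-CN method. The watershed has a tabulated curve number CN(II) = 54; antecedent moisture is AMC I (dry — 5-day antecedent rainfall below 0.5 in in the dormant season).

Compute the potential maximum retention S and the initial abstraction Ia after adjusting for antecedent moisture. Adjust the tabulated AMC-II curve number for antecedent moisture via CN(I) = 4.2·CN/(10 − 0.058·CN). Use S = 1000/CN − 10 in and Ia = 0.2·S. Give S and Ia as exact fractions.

Dry (AMC I): CN(I) = 4.2·54/(10 − 0.058·54) = (1134/5)/(1717/250) = 56700/1717 ≈ 33.023
Retention S: 1000/CN − 10 with CN=33.023 → S = 11500/567 ≈ 20.282 in
Ia = 0.2S: 0.2·20.282 = 4.056 in (exactly 2300/567)

S = 11500/567 in ≈ 20.282 in; Ia = 2300/567 in ≈ 4.056 in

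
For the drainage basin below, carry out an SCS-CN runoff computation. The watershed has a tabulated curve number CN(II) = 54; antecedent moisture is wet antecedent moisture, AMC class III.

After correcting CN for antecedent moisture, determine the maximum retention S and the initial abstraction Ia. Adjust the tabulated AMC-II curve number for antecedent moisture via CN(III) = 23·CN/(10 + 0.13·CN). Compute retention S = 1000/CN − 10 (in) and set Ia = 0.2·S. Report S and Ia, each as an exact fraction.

S = 100/27 in ≈ 3.704 in; Ia = 20/27 in ≈ 0.741 in

Wet (AMC III): CN(III) = 23·54/(10 + 0.13·54) = 1242/(851/50) = 2700/37 ≈ 72.973
Max retention: S = 1000/(2700/37) − 10 = 100/27 in (≈ 3.704 in)
Ia = 0.2S: 0.2·3.704 = 0.741 in (exactly 20/27)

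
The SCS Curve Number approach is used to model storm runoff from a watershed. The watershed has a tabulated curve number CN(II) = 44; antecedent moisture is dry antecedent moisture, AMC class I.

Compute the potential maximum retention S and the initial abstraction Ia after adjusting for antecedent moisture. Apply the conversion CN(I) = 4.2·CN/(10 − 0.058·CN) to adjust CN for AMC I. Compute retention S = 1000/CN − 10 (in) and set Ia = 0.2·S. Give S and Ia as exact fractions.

S = 1000/33 in ≈ 30.303 in; Ia = 200/33 in ≈ 6.061 in

Adjust CN=44 to AMC I: 4.2·44/(10 − 0.058·44) → (924/5) ÷ (931/125) = 3300/133 ≈ 24.812
Retention S: 1000/CN − 10 with CN=24.812 → S = 1000/33 ≈ 30.303 in
Initial abstraction Ia = S/5 = (1000/33)/5 = 200/33 ≈ 6.061 in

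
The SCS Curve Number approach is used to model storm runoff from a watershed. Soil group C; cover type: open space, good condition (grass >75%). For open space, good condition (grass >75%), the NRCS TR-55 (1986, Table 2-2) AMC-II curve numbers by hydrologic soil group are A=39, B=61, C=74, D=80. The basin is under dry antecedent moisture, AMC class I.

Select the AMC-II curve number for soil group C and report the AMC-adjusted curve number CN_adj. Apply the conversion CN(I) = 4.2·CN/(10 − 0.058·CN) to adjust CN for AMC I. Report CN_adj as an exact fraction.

CN_adj = 77700/1427 ≈ 54.450

NRCS table: open space, good condition (grass >75%), soil group C → CN(II) = 74
Adjust CN=74 to AMC I: 4.2·74/(10 − 0.058·74) → (1554/5) ÷ (1427/250) = 77700/1427 ≈ 54.450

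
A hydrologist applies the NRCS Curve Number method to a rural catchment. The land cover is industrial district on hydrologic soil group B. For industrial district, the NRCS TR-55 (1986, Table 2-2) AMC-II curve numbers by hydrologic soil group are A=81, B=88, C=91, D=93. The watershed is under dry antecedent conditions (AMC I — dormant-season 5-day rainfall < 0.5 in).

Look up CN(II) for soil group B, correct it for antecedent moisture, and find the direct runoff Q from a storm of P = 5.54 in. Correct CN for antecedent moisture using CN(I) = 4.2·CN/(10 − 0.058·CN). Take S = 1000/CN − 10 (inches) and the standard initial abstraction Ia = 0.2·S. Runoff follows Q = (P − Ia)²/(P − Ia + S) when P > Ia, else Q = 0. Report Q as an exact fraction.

NRCS table: industrial district, soil group B → CN(II) = 88
Dry (AMC I): CN(I) = 4.2·88/(10 − 0.058·88) = (1848/5)/(612/125) = 3850/51 ≈ 75.490
Max retention: S = 1000/(3850/51) − 10 = 250/77 in (≈ 3.247 in)
Ia = 0.2S: 0.2·3.247 = 0.649 in (exactly 50/77)
Excess rainfall: 5.540 − 0.649 = 4.891 in; P > Ia so Q > 0
Q: (18829/3850)² ÷ (31329/3850) = 354531241/120616650 in (≈ 2.939 in)

Q = 354531241/120616650 in ≈ 2.939 in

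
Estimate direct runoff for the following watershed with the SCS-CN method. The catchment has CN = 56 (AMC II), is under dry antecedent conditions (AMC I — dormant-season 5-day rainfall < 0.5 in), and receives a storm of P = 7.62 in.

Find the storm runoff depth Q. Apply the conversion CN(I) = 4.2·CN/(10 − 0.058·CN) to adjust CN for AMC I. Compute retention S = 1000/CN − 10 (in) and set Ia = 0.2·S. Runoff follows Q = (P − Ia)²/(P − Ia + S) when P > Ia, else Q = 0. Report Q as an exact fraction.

CN(I) from CN(II)=56: (4.2·56)/(10 − 0.058·56) = 7350/211 ≈ 34.834
Max retention: S = 1000/(7350/211) − 10 = 2750/147 in (≈ 18.707 in)
Ia = 0.2S: 0.2·18.707 = 3.741 in (exactly 550/147)
Since P=7.620 > Ia=3.741: effective rainfall P−Ia = 28507/7350 in
Q: (28507/7350)² ÷ (166007/7350) = 812649049/1220151450 in (≈ 0.666 in)

Q = 812649049/1220151450 in ≈ 0.666 in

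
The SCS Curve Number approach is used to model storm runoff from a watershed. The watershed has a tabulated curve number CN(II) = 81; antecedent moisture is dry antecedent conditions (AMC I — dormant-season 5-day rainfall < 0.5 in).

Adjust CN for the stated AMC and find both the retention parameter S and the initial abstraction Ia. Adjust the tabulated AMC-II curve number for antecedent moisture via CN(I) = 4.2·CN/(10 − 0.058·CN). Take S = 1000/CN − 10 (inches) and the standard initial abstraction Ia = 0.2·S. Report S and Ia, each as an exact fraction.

S = 9500/1701 in ≈ 5.585 in; Ia = 1900/1701 in ≈ 1.117 in

Adjust CN=81 to AMC I: 4.2·81/(10 − 0.058·81) → (1701/5) ÷ (2651/500) = 170100/2651 ≈ 64.164
Max retention: S = 1000/(170100/2651) − 10 = 9500/1701 in (≈ 5.585 in)
Initial abstraction Ia = S/5 = (9500/1701)/5 = 1900/1701 ≈ 1.117 in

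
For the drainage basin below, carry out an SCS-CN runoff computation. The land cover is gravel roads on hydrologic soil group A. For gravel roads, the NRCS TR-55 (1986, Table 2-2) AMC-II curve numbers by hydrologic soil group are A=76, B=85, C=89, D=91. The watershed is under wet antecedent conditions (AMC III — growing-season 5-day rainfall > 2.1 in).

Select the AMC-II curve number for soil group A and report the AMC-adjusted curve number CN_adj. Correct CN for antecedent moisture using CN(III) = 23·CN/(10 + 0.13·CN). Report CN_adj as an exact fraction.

CN_adj = 43700/497 ≈ 87.928

NRCS table: gravel roads, soil group A → CN(II) = 76
Wet (AMC III): CN(III) = 23·76/(10 + 0.13·76) = 1748/(497/25) = 43700/497 ≈ 87.928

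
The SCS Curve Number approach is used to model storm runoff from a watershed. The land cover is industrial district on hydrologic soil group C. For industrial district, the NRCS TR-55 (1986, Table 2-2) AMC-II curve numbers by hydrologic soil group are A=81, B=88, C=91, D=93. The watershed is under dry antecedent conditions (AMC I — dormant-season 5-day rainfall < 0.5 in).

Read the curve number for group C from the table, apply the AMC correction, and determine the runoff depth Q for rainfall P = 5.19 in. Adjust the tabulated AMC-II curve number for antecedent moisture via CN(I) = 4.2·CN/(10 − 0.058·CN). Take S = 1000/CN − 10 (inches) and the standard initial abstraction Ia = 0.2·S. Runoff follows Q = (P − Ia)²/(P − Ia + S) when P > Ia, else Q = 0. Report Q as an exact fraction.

NRCS table: industrial district, soil group C → CN(II) = 91
CN(I) from CN(II)=91: (4.2·91)/(10 − 0.058·91) = 63700/787 ≈ 80.940
Max retention: S = 1000/(63700/787) − 10 = 1500/637 in (≈ 2.355 in)
Initial abstraction Ia = S/5 = (1500/637)/5 = 300/637 ≈ 0.471 in
Excess rainfall: 5.190 − 0.471 = 4.719 in; P > Ia so Q > 0
Runoff Q = (P−Ia)²/(P−Ia+S) = (4.719)²/(4.719+2.355) = 10040240401/3189267900 ≈ 3.148 in

Q = 10040240401/3189267900 in ≈ 3.148 in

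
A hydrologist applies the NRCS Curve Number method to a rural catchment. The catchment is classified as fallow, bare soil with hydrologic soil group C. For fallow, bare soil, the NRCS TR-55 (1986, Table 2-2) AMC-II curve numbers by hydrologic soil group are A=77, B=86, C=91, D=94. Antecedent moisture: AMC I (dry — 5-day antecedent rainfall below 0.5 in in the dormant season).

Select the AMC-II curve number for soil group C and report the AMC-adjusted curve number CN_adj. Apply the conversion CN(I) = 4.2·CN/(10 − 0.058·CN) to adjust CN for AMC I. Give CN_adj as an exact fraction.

CN_adj = 63700/787 ≈ 80.940

NRCS table: fallow, bare soil, soil group C → CN(II) = 91
Adjust CN=91 to AMC I: 4.2·91/(10 − 0.058·91) → (1911/5) ÷ (2361/500) = 63700/787 ≈ 80.940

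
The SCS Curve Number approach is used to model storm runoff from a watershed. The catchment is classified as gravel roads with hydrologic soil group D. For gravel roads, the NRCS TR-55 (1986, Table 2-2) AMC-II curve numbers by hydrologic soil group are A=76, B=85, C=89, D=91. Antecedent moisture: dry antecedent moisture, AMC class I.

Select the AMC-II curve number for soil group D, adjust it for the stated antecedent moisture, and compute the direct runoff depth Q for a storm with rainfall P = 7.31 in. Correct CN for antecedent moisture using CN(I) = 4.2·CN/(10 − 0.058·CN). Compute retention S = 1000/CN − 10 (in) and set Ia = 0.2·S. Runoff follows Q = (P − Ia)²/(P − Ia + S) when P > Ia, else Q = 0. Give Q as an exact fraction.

Q = 189788308609/37305713900 in ≈ 5.087 in

NRCS table: gravel roads, soil group D → CN(II) = 91
Adjust CN=91 to AMC I: 4.2·91/(10 − 0.058·91) → (1911/5) ÷ (2361/500) = 63700/787 ≈ 80.940
Max retention: S = 1000/(63700/787) − 10 = 1500/637 in (≈ 2.355 in)
Ia = 0.2S: 0.2·2.355 = 0.471 in (exactly 300/637)
Excess rainfall: 7.310 − 0.471 = 6.839 in; P > Ia so Q > 0
Q: (435647/63700)² ÷ (585647/63700) = 189788308609/37305713900 in (≈ 5.087 in)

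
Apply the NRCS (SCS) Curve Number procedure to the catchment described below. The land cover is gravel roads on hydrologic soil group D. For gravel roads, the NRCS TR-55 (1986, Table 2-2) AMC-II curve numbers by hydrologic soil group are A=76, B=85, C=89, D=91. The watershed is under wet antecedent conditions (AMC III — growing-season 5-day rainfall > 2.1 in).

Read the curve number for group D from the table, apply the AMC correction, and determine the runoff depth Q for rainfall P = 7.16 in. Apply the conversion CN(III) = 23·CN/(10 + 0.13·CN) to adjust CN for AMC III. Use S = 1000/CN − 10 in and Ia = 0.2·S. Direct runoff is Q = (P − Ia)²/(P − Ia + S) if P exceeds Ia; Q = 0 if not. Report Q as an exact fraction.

NRCS table: gravel roads, soil group D → CN(II) = 91
Wet (AMC III): CN(III) = 23·91/(10 + 0.13·91) = 2093/(2183/100) = 209300/2183 ≈ 95.877
Retention S: 1000/CN − 10 with CN=95.877 → S = 900/2093 ≈ 0.430 in
Ia = 0.2·(900/2093) = 180/2093 in ≈ 0.086 in
Since P=7.160 > Ia=0.086: effective rainfall P−Ia = 370147/52325 in
Q = (370147/52325)²/((370147/52325) + 900/2093) = (137008801609/2737905625)/(392647/52325) = 137008801609/20545254275 in ≈ 6.669 in

Q = 137008801609/20545254275 in ≈ 6.669 in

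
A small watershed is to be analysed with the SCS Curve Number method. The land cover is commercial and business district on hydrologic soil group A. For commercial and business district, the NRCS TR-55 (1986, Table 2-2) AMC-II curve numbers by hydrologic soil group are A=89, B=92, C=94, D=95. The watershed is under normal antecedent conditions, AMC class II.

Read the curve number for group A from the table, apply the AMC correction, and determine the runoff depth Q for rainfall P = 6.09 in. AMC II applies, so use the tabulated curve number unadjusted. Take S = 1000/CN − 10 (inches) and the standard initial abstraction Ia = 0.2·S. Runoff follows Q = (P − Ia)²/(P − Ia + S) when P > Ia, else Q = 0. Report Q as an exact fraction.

Q = 2704104001/560708900 in ≈ 4.823 in

NRCS table: commercial and business district, soil group A → CN(II) = 89
Average conditions: CN = 89 (no AMC adjustment).
Retention S: 1000/CN − 10 with CN=89.000 → S = 110/89 ≈ 1.236 in
Initial abstraction Ia = S/5 = (110/89)/5 = 22/89 ≈ 0.247 in
Since P=6.090 > Ia=0.247: effective rainfall P−Ia = 52001/8900 in
Q: (52001/8900)² ÷ (63001/8900) = 2704104001/560708900 in (≈ 4.823 in)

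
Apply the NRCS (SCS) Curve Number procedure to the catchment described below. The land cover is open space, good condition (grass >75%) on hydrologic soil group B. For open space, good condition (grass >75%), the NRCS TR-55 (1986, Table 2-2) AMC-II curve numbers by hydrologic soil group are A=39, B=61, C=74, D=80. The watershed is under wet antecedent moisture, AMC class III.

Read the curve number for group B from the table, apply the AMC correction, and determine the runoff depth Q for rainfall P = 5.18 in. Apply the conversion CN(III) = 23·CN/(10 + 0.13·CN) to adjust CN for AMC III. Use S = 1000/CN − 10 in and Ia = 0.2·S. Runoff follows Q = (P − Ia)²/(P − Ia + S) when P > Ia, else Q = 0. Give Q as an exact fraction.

NRCS table: open space, good condition (grass >75%), soil group B → CN(II) = 61
Wet (AMC III): CN(III) = 23·61/(10 + 0.13·61) = 1403/(1793/100) = 140300/1793 ≈ 78.249
S = 1000/(140300/1793) − 10 = 3900/1403 in ≈ 2.780 in
Initial abstraction Ia = S/5 = (3900/1403)/5 = 780/1403 ≈ 0.556 in
Excess rainfall: 5.180 − 0.556 = 4.624 in; P > Ia so Q > 0
Q = (324377/70150)²/((324377/70150) + 3900/1403) = (105220438129/4921022500)/(519377/70150) = 105220438129/36434296550 in ≈ 2.888 in

Q = 105220438129/36434296550 in ≈ 2.888 in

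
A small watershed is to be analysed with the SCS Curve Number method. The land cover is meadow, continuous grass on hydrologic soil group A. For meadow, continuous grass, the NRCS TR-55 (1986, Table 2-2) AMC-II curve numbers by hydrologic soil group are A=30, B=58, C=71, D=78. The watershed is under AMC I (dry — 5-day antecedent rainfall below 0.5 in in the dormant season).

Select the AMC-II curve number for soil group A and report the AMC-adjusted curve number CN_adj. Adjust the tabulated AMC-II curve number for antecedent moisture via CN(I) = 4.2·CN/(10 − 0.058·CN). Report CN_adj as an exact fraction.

CN_adj = 900/59 ≈ 15.254

NRCS table: meadow, continuous grass, soil group A → CN(II) = 30
Dry (AMC I): CN(I) = 4.2·30/(10 − 0.058·30) = 126/(413/50) = 900/59 ≈ 15.254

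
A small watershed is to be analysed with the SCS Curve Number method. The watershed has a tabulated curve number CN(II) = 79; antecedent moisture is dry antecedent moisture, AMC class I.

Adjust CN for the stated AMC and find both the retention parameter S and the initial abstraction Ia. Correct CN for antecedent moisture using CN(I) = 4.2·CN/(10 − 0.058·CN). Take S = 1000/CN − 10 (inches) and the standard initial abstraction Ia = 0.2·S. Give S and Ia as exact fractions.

Dry (AMC I): CN(I) = 4.2·79/(10 − 0.058·79) = (1659/5)/(2709/500) = 7900/129 ≈ 61.240
Max retention: S = 1000/(7900/129) − 10 = 500/79 in (≈ 6.329 in)
Initial abstraction Ia = S/5 = (500/79)/5 = 100/79 ≈ 1.266 in

S = 500/79 in ≈ 6.329 in; Ia = 100/79 in ≈ 1.266 in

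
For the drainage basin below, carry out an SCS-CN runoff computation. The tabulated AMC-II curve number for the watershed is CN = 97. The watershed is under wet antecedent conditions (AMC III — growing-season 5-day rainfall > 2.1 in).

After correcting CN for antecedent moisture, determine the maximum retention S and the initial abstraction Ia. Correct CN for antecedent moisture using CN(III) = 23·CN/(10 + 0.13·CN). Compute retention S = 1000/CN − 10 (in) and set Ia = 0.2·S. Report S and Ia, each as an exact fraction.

Wet (AMC III): CN(III) = 23·97/(10 + 0.13·97) = 2231/(2261/100) = 223100/2261 ≈ 98.673
Retention S: 1000/CN − 10 with CN=98.673 → S = 300/2231 ≈ 0.134 in
Ia = 0.2S: 0.2·0.134 = 0.027 in (exactly 60/2231)

S = 300/2231 in ≈ 0.134 in; Ia = 60/2231 in ≈ 0.027 in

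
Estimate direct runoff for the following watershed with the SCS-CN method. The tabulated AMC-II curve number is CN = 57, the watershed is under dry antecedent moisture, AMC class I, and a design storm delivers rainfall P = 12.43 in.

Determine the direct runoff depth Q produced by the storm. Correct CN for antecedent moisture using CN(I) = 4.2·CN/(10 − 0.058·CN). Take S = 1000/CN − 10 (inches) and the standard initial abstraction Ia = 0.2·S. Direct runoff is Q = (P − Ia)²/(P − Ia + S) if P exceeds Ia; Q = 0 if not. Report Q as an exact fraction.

Q = 1119091052641/383982158700 in ≈ 2.914 in

Adjust CN=57 to AMC I: 4.2·57/(10 − 0.058·57) → (1197/5) ÷ (3347/500) = 119700/3347 ≈ 35.763
Max retention: S = 1000/(119700/3347) − 10 = 21500/1197 in (≈ 17.962 in)
Initial abstraction Ia = S/5 = (21500/1197)/5 = 4300/1197 ≈ 3.592 in
Excess rainfall: 12.430 − 3.592 = 8.838 in; P > Ia so Q > 0
Q = (1057871/119700)²/((1057871/119700) + 21500/1197) = (1119091052641/14328090000)/(3207871/119700) = 1119091052641/383982158700 in ≈ 2.914 in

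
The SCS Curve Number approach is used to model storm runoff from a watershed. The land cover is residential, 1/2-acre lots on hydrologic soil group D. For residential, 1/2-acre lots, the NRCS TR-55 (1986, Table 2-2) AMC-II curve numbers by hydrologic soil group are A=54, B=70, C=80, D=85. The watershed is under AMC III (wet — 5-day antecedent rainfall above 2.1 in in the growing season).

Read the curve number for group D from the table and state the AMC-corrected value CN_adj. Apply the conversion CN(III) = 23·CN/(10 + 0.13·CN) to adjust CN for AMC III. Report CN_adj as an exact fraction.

CN_adj = 39100/421 ≈ 92.874

NRCS table: residential, 1/2-acre lots, soil group D → CN(II) = 85
CN(III) from CN(II)=85: (23·85)/(10 + 0.13·85) = 39100/421 ≈ 92.874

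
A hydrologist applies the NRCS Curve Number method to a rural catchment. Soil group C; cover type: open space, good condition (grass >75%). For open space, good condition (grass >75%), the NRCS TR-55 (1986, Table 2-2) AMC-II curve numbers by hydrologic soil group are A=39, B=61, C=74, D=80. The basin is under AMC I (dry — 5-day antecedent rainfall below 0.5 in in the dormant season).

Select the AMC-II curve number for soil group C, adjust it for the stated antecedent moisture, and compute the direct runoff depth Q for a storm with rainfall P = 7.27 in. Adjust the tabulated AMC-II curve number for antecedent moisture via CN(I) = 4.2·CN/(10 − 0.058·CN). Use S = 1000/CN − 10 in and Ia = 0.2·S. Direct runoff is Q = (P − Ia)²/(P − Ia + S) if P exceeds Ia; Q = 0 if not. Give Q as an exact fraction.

NRCS table: open space, good condition (grass >75%), soil group C → CN(II) = 74
CN(I) from CN(II)=74: (4.2·74)/(10 − 0.058·74) = 77700/1427 ≈ 54.450
Retention S: 1000/CN − 10 with CN=54.450 → S = 6500/777 ≈ 8.366 in
Ia = 0.2S: 0.2·8.366 = 1.673 in (exactly 1300/777)
Since P=7.270 > Ia=1.673: effective rainfall P−Ia = 434879/77700 in
Runoff Q = (P−Ia)²/(P−Ia+S) = (5.597)²/(5.597+8.366) = 189119744641/84295098300 ≈ 2.244 in

Q = 189119744641/84295098300 in ≈ 2.244 in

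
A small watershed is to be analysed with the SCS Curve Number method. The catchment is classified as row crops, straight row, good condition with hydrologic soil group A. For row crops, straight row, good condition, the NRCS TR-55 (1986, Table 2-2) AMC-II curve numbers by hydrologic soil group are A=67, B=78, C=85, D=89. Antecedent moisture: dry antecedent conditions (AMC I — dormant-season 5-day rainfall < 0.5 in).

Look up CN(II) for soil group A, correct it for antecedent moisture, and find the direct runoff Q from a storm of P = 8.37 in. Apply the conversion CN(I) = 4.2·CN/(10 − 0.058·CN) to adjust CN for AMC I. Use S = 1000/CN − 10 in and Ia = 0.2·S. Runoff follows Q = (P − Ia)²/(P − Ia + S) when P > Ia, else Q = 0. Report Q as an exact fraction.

NRCS table: row crops, straight row, good condition, soil group A → CN(II) = 67
CN(I) from CN(II)=67: (4.2·67)/(10 − 0.058·67) = 46900/1019 ≈ 46.026
S = 1000/(46900/1019) − 10 = 5500/469 in ≈ 11.727 in
Initial abstraction Ia = S/5 = (5500/469)/5 = 1100/469 ≈ 2.345 in
P − Ia = 8.370 − 2.345 = 282553/46900 ≈ 6.025 in (> 0, runoff occurs)
Runoff Q = (P−Ia)²/(P−Ia+S) = (6.025)²/(6.025+11.727) = 79836197809/39046735700 ≈ 2.045 in

Q = 79836197809/39046735700 in ≈ 2.045 in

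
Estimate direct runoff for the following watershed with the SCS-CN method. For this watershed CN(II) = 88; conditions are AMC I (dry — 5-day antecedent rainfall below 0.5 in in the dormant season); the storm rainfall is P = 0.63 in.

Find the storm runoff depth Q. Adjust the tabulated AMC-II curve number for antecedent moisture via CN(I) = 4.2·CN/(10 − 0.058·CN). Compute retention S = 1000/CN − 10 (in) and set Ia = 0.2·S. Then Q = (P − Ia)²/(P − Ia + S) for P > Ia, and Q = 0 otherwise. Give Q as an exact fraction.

CN(I) from CN(II)=88: (4.2·88)/(10 − 0.058·88) = 3850/51 ≈ 75.490
S = 1000/(3850/51) − 10 = 250/77 in ≈ 3.247 in
Ia = 0.2·(250/77) = 50/77 in ≈ 0.649 in
P = 0.630 ≤ Ia = 0.649 in: entire storm abstracted, Q = 0.

Q = 0 in ≈ 0.000 in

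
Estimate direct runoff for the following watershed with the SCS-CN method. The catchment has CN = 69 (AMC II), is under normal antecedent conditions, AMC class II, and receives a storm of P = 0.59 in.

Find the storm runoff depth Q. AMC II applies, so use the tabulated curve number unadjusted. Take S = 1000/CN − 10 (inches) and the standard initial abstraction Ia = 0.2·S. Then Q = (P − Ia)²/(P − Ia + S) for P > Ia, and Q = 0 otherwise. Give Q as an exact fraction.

Average conditions: CN = 69 (no AMC adjustment).
Max retention: S = 1000/69 − 10 = 310/69 in (≈ 4.493 in)
Initial abstraction Ia = S/5 = (310/69)/5 = 62/69 ≈ 0.899 in
P = 0.590 ≤ Ia = 0.899 in: entire storm abstracted, Q = 0.

Q = 0 in ≈ 0.000 in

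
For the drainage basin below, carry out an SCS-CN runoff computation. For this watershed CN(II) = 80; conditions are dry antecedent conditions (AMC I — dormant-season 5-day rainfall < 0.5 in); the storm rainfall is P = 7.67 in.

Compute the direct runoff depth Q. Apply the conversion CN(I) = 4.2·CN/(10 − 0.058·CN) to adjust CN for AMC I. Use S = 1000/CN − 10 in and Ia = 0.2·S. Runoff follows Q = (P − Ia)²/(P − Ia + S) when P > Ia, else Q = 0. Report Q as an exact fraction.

CN(I) from CN(II)=80: (4.2·80)/(10 − 0.058·80) = 4200/67 ≈ 62.687
Max retention: S = 1000/(4200/67) − 10 = 125/21 in (≈ 5.952 in)
Ia = 0.2S: 0.2·5.952 = 1.190 in (exactly 25/21)
Since P=7.670 > Ia=1.190: effective rainfall P−Ia = 13607/2100 in
Q: (13607/2100)² ÷ (26107/2100) = 185150449/54824700 in (≈ 3.377 in)

Q = 185150449/54824700 in ≈ 3.377 in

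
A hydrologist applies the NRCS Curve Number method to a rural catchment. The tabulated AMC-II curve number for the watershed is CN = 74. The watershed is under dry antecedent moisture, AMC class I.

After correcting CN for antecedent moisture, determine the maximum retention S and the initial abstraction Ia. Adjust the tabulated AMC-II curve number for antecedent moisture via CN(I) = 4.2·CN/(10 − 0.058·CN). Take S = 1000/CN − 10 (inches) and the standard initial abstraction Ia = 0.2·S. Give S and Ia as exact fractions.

CN(I) from CN(II)=74: (4.2·74)/(10 − 0.058·74) = 77700/1427 ≈ 54.450
Retention S: 1000/CN − 10 with CN=54.450 → S = 6500/777 ≈ 8.366 in
Ia = 0.2S: 0.2·8.366 = 1.673 in (exactly 1300/777)

S = 6500/777 in ≈ 8.366 in; Ia = 1300/777 in ≈ 1.673 in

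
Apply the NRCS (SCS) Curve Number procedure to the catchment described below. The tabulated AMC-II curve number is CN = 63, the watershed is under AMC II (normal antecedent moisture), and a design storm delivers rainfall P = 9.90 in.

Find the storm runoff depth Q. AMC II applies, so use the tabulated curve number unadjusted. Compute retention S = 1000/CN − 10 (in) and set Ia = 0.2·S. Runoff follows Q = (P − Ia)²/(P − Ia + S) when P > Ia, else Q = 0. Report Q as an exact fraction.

Q = 30217009/5794110 in ≈ 5.215 in

Average conditions: CN = 63 (no AMC adjustment).
Retention S: 1000/CN − 10 with CN=63.000 → S = 370/63 ≈ 5.873 in
Ia = 0.2·(370/63) = 74/63 in ≈ 1.175 in
Since P=9.900 > Ia=1.175: effective rainfall P−Ia = 5497/630 in
Q = (5497/630)²/((5497/630) + 370/63) = (30217009/396900)/(9197/630) = 30217009/5794110 in ≈ 5.215 in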